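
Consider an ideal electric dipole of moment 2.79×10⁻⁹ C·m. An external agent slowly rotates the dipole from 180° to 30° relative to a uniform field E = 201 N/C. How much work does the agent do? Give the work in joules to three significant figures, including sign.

W ≈ -1.05×10⁻⁶ J

W_ext = ΔU = U(θ₂) − U(θ₁) = −pE cosθ₂ − (−pE cosθ₁) = pE(cosθ₁ − cosθ₂).
W = (2.79×10⁻⁹)(201)·(cos180° − cos30°) = (5.608×10⁻⁷)·(-1.8660) = -1.046×10⁻⁶ J.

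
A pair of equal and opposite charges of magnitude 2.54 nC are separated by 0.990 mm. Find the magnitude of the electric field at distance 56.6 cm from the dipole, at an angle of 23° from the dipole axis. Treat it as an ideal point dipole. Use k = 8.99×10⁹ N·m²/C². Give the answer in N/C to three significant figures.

Dipole moment p = qd = (2.54×10⁻⁹ C)(9.90×10⁻⁴ m) = 2.515×10⁻¹² C·m.
At angle θ the dipole field magnitude is E = (kp/r³)·√(1 + 3cos²θ).
kp/r³ = (8.99×10⁹)(2.515×10⁻¹²) / (0.566)³ = 0.1247 N/C.
√(1 + 3cos²23°) = √(1 + 3·0.8473) = √3.5420 ≈ 1.8820.
E ≈ 0.1247 × 1.882 = 0.2347 N/C.

E ≈ 0.235 N/C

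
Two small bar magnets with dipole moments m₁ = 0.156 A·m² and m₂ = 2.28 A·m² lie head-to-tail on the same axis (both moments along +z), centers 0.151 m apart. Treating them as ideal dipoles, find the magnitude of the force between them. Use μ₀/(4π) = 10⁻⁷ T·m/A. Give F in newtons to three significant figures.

F ≈ 4.10×10⁻⁴ N

On-axis B of dipole 1: B = (μ₀/4π)·2m₁/r³. Force on dipole 2: F = m₂·dB/dr.
dB/dr = −(μ₀/4π)·6m₁/r⁴, so |F| = (μ₀/4π)·6m₁m₂/r⁴.
F = 6(10⁻⁷)(0.156)(2.28)/(0.151)⁴ = 4.105×10⁻⁴ N.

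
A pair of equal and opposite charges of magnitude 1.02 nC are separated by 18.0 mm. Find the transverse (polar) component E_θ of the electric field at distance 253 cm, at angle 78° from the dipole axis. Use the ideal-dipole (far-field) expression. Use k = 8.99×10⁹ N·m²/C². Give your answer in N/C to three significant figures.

E_θ ≈ 0.00997 N/C

Dipole moment p = qd = (1.02×10⁻⁹ C)(0.0180 m) = 1.836×10⁻¹¹ C·m.
For a dipole, E_θ = (kp sinθ)/r³.
kp/r³ = (8.99×10⁹)(1.836×10⁻¹¹)/(2.53)³ = 0.01019 N/C.
E_θ = 0.01019·sin78° = 0.009970 N/C.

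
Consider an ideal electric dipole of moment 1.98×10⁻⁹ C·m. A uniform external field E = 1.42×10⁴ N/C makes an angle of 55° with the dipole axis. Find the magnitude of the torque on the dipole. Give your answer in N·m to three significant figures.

τ ≈ 2.30×10⁻⁵ N·m

Torque on an electric dipole: τ = pE sinθ.
τ = (1.98×10⁻⁹)(1.42×10⁴)·sin55° = 2.303×10⁻⁵ N·m.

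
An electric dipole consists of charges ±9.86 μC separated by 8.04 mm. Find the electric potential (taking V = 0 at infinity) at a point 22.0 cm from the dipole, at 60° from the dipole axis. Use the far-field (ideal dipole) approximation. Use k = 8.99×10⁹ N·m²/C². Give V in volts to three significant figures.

Dipole moment p = qd = (9.86×10⁻⁶ C)(0.00804 m) = 7.927×10⁻⁸ C·m.
The dipole potential is V = kp cosθ / r².
V = (8.99×10⁹)(7.927×10⁻⁸)·cos60° / (0.220)² = 7362 V.

V ≈ 7360 V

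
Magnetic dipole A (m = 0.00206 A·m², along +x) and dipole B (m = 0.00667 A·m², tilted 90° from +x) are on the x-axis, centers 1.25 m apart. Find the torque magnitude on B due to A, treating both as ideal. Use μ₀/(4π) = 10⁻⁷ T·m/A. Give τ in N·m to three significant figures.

Dipole B is on the axis of dipole A, so B₁ there is axial: B₁ = (μ₀/4π)·2m₁/r³ along +x.
B₁ = 2(10⁻⁷)(0.00206)/(1.25)³ = 2.109×10⁻¹⁰ T.
τ = m₂ B₁ sinθ.
τ = (0.00667)(2.109×10⁻¹⁰)·sin90° = 1.407×10⁻¹² N·m.

τ ≈ 1.41×10⁻¹² N·m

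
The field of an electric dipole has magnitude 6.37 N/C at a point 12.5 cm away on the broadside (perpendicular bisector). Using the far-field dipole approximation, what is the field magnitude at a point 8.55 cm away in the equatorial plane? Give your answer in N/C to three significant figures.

E ≈ 19.9 N/C

Dipole fields scale as 1/r³ in the far field; the geometry is the same at both points.
E₂ = E₁ · (r₁/r₂)³ = 6.37 · (12.5/8.55)³.
(r₁/r₂)³ = (1.462)³ = 3.125.
E₂ ≈ 19.91 N/C.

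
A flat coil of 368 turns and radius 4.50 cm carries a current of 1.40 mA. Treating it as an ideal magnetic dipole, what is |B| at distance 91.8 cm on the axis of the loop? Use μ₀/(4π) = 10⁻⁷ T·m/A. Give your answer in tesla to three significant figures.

B ≈ 8.47×10⁻¹⁰ T

m = NIA = NIπa² = 368·(0.00140)·π·(0.0450)² = 0.003278 A·m².
On axis B = (μ₀/4π)·2m/r³.
B = 2·(10⁻⁷)·(0.003278) / (0.918)³ = 8.474×10⁻¹⁰ T.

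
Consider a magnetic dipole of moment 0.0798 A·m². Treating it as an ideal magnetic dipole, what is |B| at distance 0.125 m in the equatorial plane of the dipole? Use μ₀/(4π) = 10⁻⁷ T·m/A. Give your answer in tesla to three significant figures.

In the equatorial plane B = (μ₀/4π)·m/r³ (half the axial value).
B = (10⁻⁷)·(0.0798) / (0.125)³ = 4.086×10⁻⁶ T.

B ≈ 4.09×10⁻⁶ T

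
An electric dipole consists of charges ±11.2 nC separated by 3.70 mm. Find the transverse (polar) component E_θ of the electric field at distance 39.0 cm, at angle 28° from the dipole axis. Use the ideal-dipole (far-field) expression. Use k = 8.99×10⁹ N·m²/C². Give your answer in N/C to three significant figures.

Dipole moment p = qd = (1.12×10⁻⁸ C)(0.00370 m) = 4.144×10⁻¹¹ C·m.
For a dipole, E_θ = (kp sinθ)/r³.
kp/r³ = (8.99×10⁹)(4.144×10⁻¹¹)/(0.390)³ = 6.280 N/C.
E_θ = 6.280·sin28° = 2.948 N/C.

E_θ ≈ 2.95 N/C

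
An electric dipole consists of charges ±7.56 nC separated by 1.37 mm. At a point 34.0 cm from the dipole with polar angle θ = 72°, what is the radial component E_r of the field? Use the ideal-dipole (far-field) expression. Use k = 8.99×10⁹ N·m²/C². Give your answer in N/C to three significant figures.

Dipole moment p = qd = (7.56×10⁻⁹ C)(0.00137 m) = 1.036×10⁻¹¹ C·m.
For a dipole, E_r = (2kp cosθ)/r³.
kp/r³ = (8.99×10⁹)(1.036×10⁻¹¹)/(0.340)³ = 2.370 N/C.
E_r = 2·2.370·cos72° = 1.465 N/C.

E_r ≈ 1.46 N/C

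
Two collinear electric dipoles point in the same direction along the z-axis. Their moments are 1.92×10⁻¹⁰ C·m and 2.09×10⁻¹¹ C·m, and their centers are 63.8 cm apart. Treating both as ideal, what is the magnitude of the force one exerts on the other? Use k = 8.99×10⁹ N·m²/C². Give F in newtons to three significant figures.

On-axis field of dipole 1 at distance r: E = 2kp₁/r³. Force on dipole 2 is F = p₂·dE/dr (gradient along axis).
dE/dr = −6kp₁/r⁴, so |F| = 6kp₁p₂/r⁴ (attractive for aligned moments).
F = 6(8.99×10⁹)(1.92×10⁻¹⁰)(2.09×10⁻¹¹)/(0.638)⁴ = 1.306×10⁻⁹ N.

F ≈ 1.31×10⁻⁹ N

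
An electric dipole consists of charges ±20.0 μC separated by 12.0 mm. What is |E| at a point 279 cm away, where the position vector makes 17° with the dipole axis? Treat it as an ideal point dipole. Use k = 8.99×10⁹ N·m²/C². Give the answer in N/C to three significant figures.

Dipole moment p = qd = (2.00×10⁻⁵ C)(0.0120 m) = 2.40×10⁻⁷ C·m.
At angle θ the dipole field magnitude is E = (kp/r³)·√(1 + 3cos²θ).
kp/r³ = (8.99×10⁹)(2.40×10⁻⁷) / (2.79)³ = 99.35 N/C.
√(1 + 3cos²17°) = √(1 + 3·0.9145) = √3.7436 ≈ 1.9348.
E ≈ 99.35 × 1.935 = 192.2 N/C.

E ≈ 192 N/C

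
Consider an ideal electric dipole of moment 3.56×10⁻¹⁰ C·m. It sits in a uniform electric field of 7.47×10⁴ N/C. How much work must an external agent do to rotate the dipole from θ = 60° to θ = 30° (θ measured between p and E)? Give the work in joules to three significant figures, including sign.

W ≈ -9.73×10⁻⁶ J

W_ext = ΔU = U(θ₂) − U(θ₁) = −pE cosθ₂ − (−pE cosθ₁) = pE(cosθ₁ − cosθ₂).
W = (3.56×10⁻¹⁰)(7.47×10⁴)·(cos60° − cos30°) = (2.659×10⁻⁵)·(-0.3660) = -9.734×10⁻⁶ J.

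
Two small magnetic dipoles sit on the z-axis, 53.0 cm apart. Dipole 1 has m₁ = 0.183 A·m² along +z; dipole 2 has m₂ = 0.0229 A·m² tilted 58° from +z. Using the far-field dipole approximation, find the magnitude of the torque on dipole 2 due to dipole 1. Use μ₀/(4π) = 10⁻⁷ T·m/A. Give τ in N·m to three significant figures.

Dipole B is on the axis of dipole A, so B₁ there is axial: B₁ = (μ₀/4π)·2m₁/r³ along +z.
B₁ = 2(10⁻⁷)(0.183)/(0.530)³ = 2.458×10⁻⁷ T.
τ = m₂ B₁ sinθ.
τ = (0.0229)(2.458×10⁻⁷)·sin58° = 4.774×10⁻⁹ N·m.

τ ≈ 4.77×10⁻⁹ N·m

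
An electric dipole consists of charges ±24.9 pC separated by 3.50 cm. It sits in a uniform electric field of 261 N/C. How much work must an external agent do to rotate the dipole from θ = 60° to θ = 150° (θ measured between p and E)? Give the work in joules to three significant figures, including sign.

Dipole moment p = qd = (2.49×10⁻¹¹ C)(0.0350 m) = 8.715×10⁻¹³ C·m.
W_ext = ΔU = U(θ₂) − U(θ₁) = −pE cosθ₂ − (−pE cosθ₁) = pE(cosθ₁ − cosθ₂).
W = (8.715×10⁻¹³)(261)·(cos60° − cos150°) = (2.275×10⁻¹⁰)·(+1.3660) = 3.107×10⁻¹⁰ J.

W ≈ 3.11×10⁻¹⁰ J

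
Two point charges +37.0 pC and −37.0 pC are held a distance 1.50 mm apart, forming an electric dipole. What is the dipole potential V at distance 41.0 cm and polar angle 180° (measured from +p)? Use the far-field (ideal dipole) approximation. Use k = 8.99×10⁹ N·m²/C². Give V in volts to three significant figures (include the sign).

Dipole moment p = qd = (3.70×10⁻¹¹ C)(0.00150 m) = 5.55×10⁻¹⁴ C·m.
The dipole potential is V = kp cosθ / r².
V = (8.99×10⁹)(5.55×10⁻¹⁴)·cos180° / (0.410)² = -0.002968 V.

V ≈ -0.00297 V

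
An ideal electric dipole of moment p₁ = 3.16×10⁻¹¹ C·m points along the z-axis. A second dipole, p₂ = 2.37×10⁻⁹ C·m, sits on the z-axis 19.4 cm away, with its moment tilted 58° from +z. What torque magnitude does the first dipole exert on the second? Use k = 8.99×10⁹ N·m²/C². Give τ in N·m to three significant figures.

τ ≈ 1.56×10⁻⁷ N·m

The second dipole sits on the axis of the first, so the field there is axial: E₁ = 2kp₁/r³ along +z.
E₁ = 2(8.99×10⁹)(3.16×10⁻¹¹)/(0.194)³ = 77.82 N/C.
Torque on the second dipole: τ = p₂ E₁ sinθ.
τ = (2.37×10⁻⁹)(77.82)·sin58° = 1.564×10⁻⁷ N·m.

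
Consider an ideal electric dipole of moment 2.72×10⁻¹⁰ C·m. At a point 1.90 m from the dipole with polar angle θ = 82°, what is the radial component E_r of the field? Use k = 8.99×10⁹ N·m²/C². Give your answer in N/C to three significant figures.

E_r ≈ 0.0992 N/C

For a dipole, E_r = (2kp cosθ)/r³.
kp/r³ = (8.99×10⁹)(2.72×10⁻¹⁰)/(1.90)³ = 0.3565 N/C.
E_r = 2·0.3565·cos82° = 0.09923 N/C.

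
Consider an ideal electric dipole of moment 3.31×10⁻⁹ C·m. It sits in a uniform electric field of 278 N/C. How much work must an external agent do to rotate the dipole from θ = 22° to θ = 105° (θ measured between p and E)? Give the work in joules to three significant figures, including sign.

W_ext = ΔU = U(θ₂) − U(θ₁) = −pE cosθ₂ − (−pE cosθ₁) = pE(cosθ₁ − cosθ₂).
W = (3.31×10⁻⁹)(278)·(cos22° − cos105°) = (9.202×10⁻⁷)·(+1.1860) = 1.091×10⁻⁶ J.

W ≈ 1.09×10⁻⁶ J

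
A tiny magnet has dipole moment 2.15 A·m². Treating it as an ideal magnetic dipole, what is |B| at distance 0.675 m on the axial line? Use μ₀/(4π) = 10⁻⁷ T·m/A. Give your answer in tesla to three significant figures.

On axis B = (μ₀/4π)·2m/r³.
B = 2·(10⁻⁷)·(2.15) / (0.675)³ = 1.398×10⁻⁶ T.

B ≈ 1.40×10⁻⁶ T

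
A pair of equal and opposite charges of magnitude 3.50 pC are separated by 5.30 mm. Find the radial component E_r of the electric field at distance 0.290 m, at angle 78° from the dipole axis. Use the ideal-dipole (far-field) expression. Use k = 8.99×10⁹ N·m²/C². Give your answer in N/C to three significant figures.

Dipole moment p = qd = (3.50×10⁻¹² C)(0.00530 m) = 1.855×10⁻¹⁴ C·m.
For a dipole, E_r = (2kp cosθ)/r³.
kp/r³ = (8.99×10⁹)(1.855×10⁻¹⁴)/(0.290)³ = 0.006838 N/C.
E_r = 2·0.006838·cos78° = 0.002843 N/C.

E_r ≈ 0.00284 N/C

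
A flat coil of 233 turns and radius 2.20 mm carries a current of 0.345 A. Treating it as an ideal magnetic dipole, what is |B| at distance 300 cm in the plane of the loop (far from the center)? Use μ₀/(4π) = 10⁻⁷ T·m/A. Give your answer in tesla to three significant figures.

B ≈ 4.53×10⁻¹² T

m = NIA = NIπa² = 233·(0.345)·π·(0.00220)² = 0.001222 A·m².
In the equatorial plane B = (μ₀/4π)·m/r³ (half the axial value).
B = (10⁻⁷)·(0.001222) / (3.00)³ = 4.526×10⁻¹² T.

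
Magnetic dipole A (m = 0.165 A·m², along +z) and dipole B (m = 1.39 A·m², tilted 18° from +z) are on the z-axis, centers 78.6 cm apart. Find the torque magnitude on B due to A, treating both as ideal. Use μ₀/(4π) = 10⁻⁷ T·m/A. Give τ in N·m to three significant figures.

τ ≈ 2.92×10⁻⁸ N·m

Dipole B is on the axis of dipole A, so B₁ there is axial: B₁ = (μ₀/4π)·2m₁/r³ along +z.
B₁ = 2(10⁻⁷)(0.165)/(0.786)³ = 6.796×10⁻⁸ T.
τ = m₂ B₁ sinθ.
τ = (1.39)(6.796×10⁻⁸)·sin18° = 2.919×10⁻⁸ N·m.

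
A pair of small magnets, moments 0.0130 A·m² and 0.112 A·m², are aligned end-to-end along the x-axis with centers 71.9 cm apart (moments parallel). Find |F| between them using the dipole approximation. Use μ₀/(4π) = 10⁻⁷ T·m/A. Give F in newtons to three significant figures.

On-axis B of dipole 1: B = (μ₀/4π)·2m₁/r³. Force on dipole 2: F = m₂·dB/dr.
dB/dr = −(μ₀/4π)·6m₁/r⁴, so |F| = (μ₀/4π)·6m₁m₂/r⁴.
F = 6(10⁻⁷)(0.0130)(0.112)/(0.719)⁴ = 3.269×10⁻⁹ N.

F ≈ 3.27×10⁻⁹ N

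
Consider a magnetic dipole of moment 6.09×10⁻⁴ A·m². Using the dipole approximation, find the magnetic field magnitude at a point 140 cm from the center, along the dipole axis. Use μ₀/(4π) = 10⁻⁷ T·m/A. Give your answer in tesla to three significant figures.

B ≈ 4.44×10⁻¹¹ T

On axis B = (μ₀/4π)·2m/r³.
B = 2·(10⁻⁷)·(6.09×10⁻⁴) / (1.40)³ = 4.439×10⁻¹¹ T.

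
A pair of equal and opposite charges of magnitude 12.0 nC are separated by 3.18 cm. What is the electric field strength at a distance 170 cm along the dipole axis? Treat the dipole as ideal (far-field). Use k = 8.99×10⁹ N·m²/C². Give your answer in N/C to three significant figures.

Dipole moment p = qd = (1.20×10⁻⁸ C)(0.0318 m) = 3.816×10⁻¹⁰ C·m.
On the dipole axis E = 2kp/r³.
E = 2·(8.99×10⁹)(3.816×10⁻¹⁰) / (1.70)³ = 1.397 N/C.

E ≈ 1.40 N/C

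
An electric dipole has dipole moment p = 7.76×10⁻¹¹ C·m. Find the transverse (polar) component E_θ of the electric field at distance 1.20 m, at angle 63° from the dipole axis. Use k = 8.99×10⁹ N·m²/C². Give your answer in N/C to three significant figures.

E_θ ≈ 0.360 N/C

For a dipole, E_θ = (kp sinθ)/r³.
kp/r³ = (8.99×10⁹)(7.76×10⁻¹¹)/(1.20)³ = 0.4037 N/C.
E_θ = 0.4037·sin63° = 0.3597 N/C.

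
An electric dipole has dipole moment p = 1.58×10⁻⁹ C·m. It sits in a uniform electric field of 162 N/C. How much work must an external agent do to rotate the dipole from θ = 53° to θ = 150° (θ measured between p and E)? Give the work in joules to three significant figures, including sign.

W ≈ 3.76×10⁻⁷ J

W_ext = ΔU = U(θ₂) − U(θ₁) = −pE cosθ₂ − (−pE cosθ₁) = pE(cosθ₁ − cosθ₂).
W = (1.58×10⁻⁹)(162)·(cos53° − cos150°) = (2.560×10⁻⁷)·(+1.4678) = 3.757×10⁻⁷ J.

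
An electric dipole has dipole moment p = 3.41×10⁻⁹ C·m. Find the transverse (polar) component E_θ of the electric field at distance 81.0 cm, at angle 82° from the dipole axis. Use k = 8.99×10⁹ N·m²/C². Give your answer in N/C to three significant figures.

E_θ ≈ 57.1 N/C

For a dipole, E_θ = (kp sinθ)/r³.
kp/r³ = (8.99×10⁹)(3.41×10⁻⁹)/(0.810)³ = 57.68 N/C.
E_θ = 57.68·sin82° = 57.12 N/C.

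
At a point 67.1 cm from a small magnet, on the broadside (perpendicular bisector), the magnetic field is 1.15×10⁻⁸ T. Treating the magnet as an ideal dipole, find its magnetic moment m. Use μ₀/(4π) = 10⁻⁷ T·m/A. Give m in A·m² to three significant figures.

In the equatorial plane B = (μ₀/4π)·m/r³, so m = Br³·4π/(μ₀).
m = (1.15×10⁻⁸)·(0.671)³ / (10⁻⁷) = 0.03474 A·m².

m ≈ 0.0347 A·m²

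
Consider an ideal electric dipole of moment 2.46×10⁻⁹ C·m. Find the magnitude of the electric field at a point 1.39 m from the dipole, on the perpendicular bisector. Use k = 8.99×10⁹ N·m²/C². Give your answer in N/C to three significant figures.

In the equatorial plane E = kp/r³.
E = (8.99×10⁹)(2.46×10⁻⁹) / (1.39)³ = 8.235 N/C.

E ≈ 8.23 N/C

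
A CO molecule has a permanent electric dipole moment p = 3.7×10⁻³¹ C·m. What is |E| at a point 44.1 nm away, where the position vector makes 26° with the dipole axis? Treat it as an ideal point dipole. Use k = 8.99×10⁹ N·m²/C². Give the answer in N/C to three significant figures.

E ≈ 71.8 N/C

At angle θ the dipole field magnitude is E = (kp/r³)·√(1 + 3cos²θ).
kp/r³ = (8.99×10⁹)(3.70×10⁻³¹) / (4.41×10⁻⁸)³ = 38.78 N/C.
√(1 + 3cos²26°) = √(1 + 3·0.8078) = √3.4235 ≈ 1.8503.
E ≈ 38.78 × 1.850 = 71.76 N/C.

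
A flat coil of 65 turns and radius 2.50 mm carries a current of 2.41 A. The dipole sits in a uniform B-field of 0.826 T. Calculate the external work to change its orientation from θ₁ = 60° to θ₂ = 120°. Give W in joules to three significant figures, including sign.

W ≈ 0.00254 J

m = NIA = NIπa² = 65·(2.41)·π·(0.00250)² = 0.003076 A·m².
W_ext = ΔU = −mB cosθ₂ + mB cosθ₁ = mB(cosθ₁ − cosθ₂).
W = (0.003076)(0.826)·(cos60° − cos120°) = (0.002541)·(+1.0000) = 0.002541 J.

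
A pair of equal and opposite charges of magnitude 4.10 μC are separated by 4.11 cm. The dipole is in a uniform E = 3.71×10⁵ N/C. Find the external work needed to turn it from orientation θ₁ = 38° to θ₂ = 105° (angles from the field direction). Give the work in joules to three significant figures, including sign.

W ≈ 0.0654 J

Dipole moment p = qd = (4.10×10⁻⁶ C)(0.0411 m) = 1.685×10⁻⁷ C·m.
W_ext = ΔU = U(θ₂) − U(θ₁) = −pE cosθ₂ − (−pE cosθ₁) = pE(cosθ₁ − cosθ₂).
W = (1.685×10⁻⁷)(3.71×10⁵)·(cos38° − cos105°) = (0.06251)·(+1.0468) = 0.06544 J.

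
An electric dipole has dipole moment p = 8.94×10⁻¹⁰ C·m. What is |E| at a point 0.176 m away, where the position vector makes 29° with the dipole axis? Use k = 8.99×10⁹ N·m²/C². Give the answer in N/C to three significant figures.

At angle θ the dipole field magnitude is E = (kp/r³)·√(1 + 3cos²θ).
kp/r³ = (8.99×10⁹)(8.94×10⁻¹⁰) / (0.176)³ = 1474 N/C.
√(1 + 3cos²29°) = √(1 + 3·0.7650) = √3.2949 ≈ 1.8152.
E ≈ 1474 × 1.815 = 2676 N/C.

E ≈ 2680 N/C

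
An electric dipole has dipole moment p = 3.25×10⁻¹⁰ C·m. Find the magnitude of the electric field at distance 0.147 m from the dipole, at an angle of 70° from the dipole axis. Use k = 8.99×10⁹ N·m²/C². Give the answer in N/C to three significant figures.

At angle θ the dipole field magnitude is E = (kp/r³)·√(1 + 3cos²θ).
kp/r³ = (8.99×10⁹)(3.25×10⁻¹⁰) / (0.147)³ = 919.8 N/C.
√(1 + 3cos²70°) = √(1 + 3·0.1170) = √1.3509 ≈ 1.1623.
E ≈ 919.8 × 1.162 = 1069 N/C.

E ≈ 1070 N/C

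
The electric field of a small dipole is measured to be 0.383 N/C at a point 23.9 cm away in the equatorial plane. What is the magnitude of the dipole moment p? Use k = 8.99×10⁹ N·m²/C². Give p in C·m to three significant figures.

p ≈ 5.82×10⁻¹³ C·m

In the equatorial plane E = kp/r³, so p = Er³/(k).
p = (0.383)·(0.239)³ / (8.99×10⁹) = 5.816×10⁻¹³ C·m.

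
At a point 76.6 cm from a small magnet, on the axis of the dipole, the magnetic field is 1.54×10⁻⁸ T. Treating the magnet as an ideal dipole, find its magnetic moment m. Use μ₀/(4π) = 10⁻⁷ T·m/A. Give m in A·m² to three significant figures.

m ≈ 0.0346 A·m²

On axis B = (μ₀/4π)·2m/r³, so m = Br³·4π/(μ₀·2).
m = (1.54×10⁻⁸)·(0.766)³ / (2·10⁻⁷) = 0.03461 A·m².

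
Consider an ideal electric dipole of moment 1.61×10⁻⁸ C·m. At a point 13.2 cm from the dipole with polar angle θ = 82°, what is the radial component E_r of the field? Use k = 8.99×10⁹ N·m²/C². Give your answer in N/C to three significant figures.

E_r ≈ 1.75×10⁴ N/C

For a dipole, E_r = (2kp cosθ)/r³.
kp/r³ = (8.99×10⁹)(1.61×10⁻⁸)/(0.132)³ = 6.293×10⁴ N/C.
E_r = 2·6.293×10⁴·cos82° = 1.752×10⁴ N/C.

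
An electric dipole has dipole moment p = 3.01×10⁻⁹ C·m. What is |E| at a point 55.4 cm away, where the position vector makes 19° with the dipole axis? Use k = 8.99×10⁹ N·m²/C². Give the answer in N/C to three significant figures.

At angle θ the dipole field magnitude is E = (kp/r³)·√(1 + 3cos²θ).
kp/r³ = (8.99×10⁹)(3.01×10⁻⁹) / (0.554)³ = 159.1 N/C.
√(1 + 3cos²19°) = √(1 + 3·0.8940) = √3.6820 ≈ 1.9189.
E ≈ 159.1 × 1.919 = 305.4 N/C.

E ≈ 305 N/C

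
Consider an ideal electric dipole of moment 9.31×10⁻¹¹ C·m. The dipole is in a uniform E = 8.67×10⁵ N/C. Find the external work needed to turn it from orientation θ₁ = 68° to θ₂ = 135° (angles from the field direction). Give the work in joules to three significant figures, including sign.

W_ext = ΔU = U(θ₂) − U(θ₁) = −pE cosθ₂ − (−pE cosθ₁) = pE(cosθ₁ − cosθ₂).
W = (9.31×10⁻¹¹)(8.67×10⁵)·(cos68° − cos135°) = (8.072×10⁻⁵)·(+1.0817) = 8.731×10⁻⁵ J.

W ≈ 8.73×10⁻⁵ J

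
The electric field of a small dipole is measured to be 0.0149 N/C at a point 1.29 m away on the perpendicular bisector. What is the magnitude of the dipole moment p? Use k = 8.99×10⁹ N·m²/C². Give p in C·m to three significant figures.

p ≈ 3.56×10⁻¹² C·m

In the equatorial plane E = kp/r³, so p = Er³/(k).
p = (0.0149)·(1.29)³ / (8.99×10⁹) = 3.558×10⁻¹² C·m.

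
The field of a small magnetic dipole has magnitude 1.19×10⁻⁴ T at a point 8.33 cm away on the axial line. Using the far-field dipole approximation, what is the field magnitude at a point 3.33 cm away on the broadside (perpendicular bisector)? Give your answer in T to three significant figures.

B ≈ 9.31×10⁻⁴ T

Dipole fields scale as 1/r³ in the far field.
The axial field is twice the equatorial field at the same r, so the geometry factor is 1/2.
B₂ = B₁ · (1/2) · (r₁/r₂)³ = 1.19×10⁻⁴ · 0.5 · (8.33/3.33)³.
(r₁/r₂)³ = (2.502)³ = 15.65.
B₂ ≈ 9.314×10⁻⁴ T.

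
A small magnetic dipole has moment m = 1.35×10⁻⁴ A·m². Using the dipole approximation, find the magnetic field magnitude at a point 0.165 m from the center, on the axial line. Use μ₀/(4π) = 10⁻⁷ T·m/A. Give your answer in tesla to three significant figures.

On axis B = (μ₀/4π)·2m/r³.
B = 2·(10⁻⁷)·(1.35×10⁻⁴) / (0.165)³ = 6.011×10⁻⁹ T.

B ≈ 6.01×10⁻⁹ T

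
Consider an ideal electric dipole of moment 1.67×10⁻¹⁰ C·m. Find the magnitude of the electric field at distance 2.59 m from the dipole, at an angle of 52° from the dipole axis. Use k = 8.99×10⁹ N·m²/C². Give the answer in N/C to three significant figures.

E ≈ 0.126 N/C

At angle θ the dipole field magnitude is E = (kp/r³)·√(1 + 3cos²θ).
kp/r³ = (8.99×10⁹)(1.67×10⁻¹⁰) / (2.59)³ = 0.08641 N/C.
√(1 + 3cos²52°) = √(1 + 3·0.3790) = √2.1371 ≈ 1.4619.
E ≈ 0.08641 × 1.462 = 0.1263 N/C.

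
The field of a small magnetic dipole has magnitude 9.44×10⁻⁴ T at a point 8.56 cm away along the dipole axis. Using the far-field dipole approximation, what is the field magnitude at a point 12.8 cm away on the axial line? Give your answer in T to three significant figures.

Dipole fields scale as 1/r³ in the far field; the geometry is the same at both points.
B₂ = B₁ · (r₁/r₂)³ = 9.44×10⁻⁴ · (8.56/12.8)³.
(r₁/r₂)³ = (0.6687)³ = 0.2991.
B₂ ≈ 2.823×10⁻⁴ T.

B ≈ 2.82×10⁻⁴ T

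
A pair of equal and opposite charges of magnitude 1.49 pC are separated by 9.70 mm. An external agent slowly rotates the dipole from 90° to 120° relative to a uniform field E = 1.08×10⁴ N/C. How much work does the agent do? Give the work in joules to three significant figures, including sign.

W ≈ 7.80×10⁻¹¹ J

Dipole moment p = qd = (1.49×10⁻¹² C)(0.00970 m) = 1.445×10⁻¹⁴ C·m.
W_ext = ΔU = U(θ₂) − U(θ₁) = −pE cosθ₂ − (−pE cosθ₁) = pE(cosθ₁ − cosθ₂).
W = (1.445×10⁻¹⁴)(1.08×10⁴)·(cos90° − cos120°) = (1.561×10⁻¹⁰)·(+0.5000) = 7.803×10⁻¹¹ J.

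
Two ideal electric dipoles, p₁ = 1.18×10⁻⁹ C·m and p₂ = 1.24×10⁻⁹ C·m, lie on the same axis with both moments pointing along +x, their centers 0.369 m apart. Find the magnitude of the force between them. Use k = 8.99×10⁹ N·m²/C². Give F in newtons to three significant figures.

On-axis field of dipole 1 at distance r: E = 2kp₁/r³. Force on dipole 2 is F = p₂·dE/dr (gradient along axis).
dE/dr = −6kp₁/r⁴, so |F| = 6kp₁p₂/r⁴ (attractive for aligned moments).
F = 6(8.99×10⁹)(1.18×10⁻⁹)(1.24×10⁻⁹)/(0.369)⁴ = 4.257×10⁻⁶ N.

F ≈ 4.26×10⁻⁶ N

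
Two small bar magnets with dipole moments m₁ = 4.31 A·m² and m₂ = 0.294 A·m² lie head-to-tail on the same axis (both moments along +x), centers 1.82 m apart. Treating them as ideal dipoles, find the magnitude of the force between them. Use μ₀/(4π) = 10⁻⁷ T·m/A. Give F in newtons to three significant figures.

On-axis B of dipole 1: B = (μ₀/4π)·2m₁/r³. Force on dipole 2: F = m₂·dB/dr.
dB/dr = −(μ₀/4π)·6m₁/r⁴, so |F| = (μ₀/4π)·6m₁m₂/r⁴.
F = 6(10⁻⁷)(4.31)(0.294)/(1.82)⁴ = 6.929×10⁻⁸ N.

F ≈ 6.93×10⁻⁸ N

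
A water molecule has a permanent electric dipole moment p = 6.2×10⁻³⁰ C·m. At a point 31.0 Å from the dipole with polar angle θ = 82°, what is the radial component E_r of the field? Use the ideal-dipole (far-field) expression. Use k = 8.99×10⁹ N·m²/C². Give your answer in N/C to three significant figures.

E_r ≈ 5.21×10⁵ N/C

For a dipole, E_r = (2kp cosθ)/r³.
kp/r³ = (8.99×10⁹)(6.20×10⁻³⁰)/(3.10×10⁻⁹)³ = 1.871×10⁶ N/C.
E_r = 2·1.871×10⁶·cos82° = 5.208×10⁵ N/C.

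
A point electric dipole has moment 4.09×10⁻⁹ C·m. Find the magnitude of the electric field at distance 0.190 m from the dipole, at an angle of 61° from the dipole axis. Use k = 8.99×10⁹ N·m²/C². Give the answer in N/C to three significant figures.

E ≈ 7000 N/C

At angle θ the dipole field magnitude is E = (kp/r³)·√(1 + 3cos²θ).
kp/r³ = (8.99×10⁹)(4.09×10⁻⁹) / (0.190)³ = 5361 N/C.
√(1 + 3cos²61°) = √(1 + 3·0.2350) = √1.7051 ≈ 1.3058.
E ≈ 5361 × 1.306 = 7000 N/C.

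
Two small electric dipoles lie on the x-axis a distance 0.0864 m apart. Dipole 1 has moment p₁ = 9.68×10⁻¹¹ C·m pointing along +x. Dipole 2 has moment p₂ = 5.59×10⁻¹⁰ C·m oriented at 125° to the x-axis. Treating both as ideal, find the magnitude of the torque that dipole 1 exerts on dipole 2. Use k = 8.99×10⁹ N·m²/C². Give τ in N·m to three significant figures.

The second dipole sits on the axis of the first, so the field there is axial: E₁ = 2kp₁/r³ along +x.
E₁ = 2(8.99×10⁹)(9.68×10⁻¹¹)/(0.0864)³ = 2699 N/C.
Torque on the second dipole: τ = p₂ E₁ sinθ.
τ = (5.59×10⁻¹⁰)(2699)·sin125° = 1.236×10⁻⁶ N·m.

τ ≈ 1.24×10⁻⁶ N·m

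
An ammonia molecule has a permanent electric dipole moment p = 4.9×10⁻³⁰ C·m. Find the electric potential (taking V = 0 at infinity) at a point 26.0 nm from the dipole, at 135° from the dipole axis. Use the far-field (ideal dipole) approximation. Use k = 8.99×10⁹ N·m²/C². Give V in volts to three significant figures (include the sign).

V ≈ -4.61×10⁻⁵ V

The dipole potential is V = kp cosθ / r².
V = (8.99×10⁹)(4.90×10⁻³⁰)·cos135° / (2.60×10⁻⁸)² = -4.608×10⁻⁵ V.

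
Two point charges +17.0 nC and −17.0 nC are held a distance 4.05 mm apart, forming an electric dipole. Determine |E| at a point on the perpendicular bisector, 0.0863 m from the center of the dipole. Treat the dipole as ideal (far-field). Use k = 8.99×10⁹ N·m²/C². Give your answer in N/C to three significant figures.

E ≈ 963 N/C

Dipole moment p = qd = (1.70×10⁻⁸ C)(0.00405 m) = 6.885×10⁻¹¹ C·m.
On the perpendicular bisector E = kp/r³ (half the axial value at the same distance).
E = (8.99×10⁹)(6.885×10⁻¹¹) / (0.0863)³ = 963.0 N/C.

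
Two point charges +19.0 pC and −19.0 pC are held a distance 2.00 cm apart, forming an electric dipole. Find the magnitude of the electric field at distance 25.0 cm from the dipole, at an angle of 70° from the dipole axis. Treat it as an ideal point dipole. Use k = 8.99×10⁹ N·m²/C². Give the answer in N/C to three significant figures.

Dipole moment p = qd = (1.90×10⁻¹¹ C)(0.0200 m) = 3.80×10⁻¹³ C·m.
At angle θ the dipole field magnitude is E = (kp/r³)·√(1 + 3cos²θ).
kp/r³ = (8.99×10⁹)(3.80×10⁻¹³) / (0.250)³ = 0.2186 N/C.
√(1 + 3cos²70°) = √(1 + 3·0.1170) = √1.3509 ≈ 1.1623.
E ≈ 0.2186 × 1.162 = 0.2541 N/C.

E ≈ 0.254 N/C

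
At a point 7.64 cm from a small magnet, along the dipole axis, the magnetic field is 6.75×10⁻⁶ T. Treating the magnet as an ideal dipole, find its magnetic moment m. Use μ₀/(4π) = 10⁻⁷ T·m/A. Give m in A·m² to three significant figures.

On axis B = (μ₀/4π)·2m/r³, so m = Br³·4π/(μ₀·2).
m = (6.75×10⁻⁶)·(0.0764)³ / (2·10⁻⁷) = 0.01505 A·m².

m ≈ 0.0151 A·m²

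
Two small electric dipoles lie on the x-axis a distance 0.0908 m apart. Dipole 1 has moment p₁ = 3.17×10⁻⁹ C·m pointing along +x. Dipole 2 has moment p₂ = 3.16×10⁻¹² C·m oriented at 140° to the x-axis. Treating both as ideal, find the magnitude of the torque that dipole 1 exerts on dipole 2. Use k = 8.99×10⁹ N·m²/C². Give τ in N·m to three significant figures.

The second dipole sits on the axis of the first, so the field there is axial: E₁ = 2kp₁/r³ along +x.
E₁ = 2(8.99×10⁹)(3.17×10⁻⁹)/(0.0908)³ = 7.614×10⁴ N/C.
Torque on the second dipole: τ = p₂ E₁ sinθ.
τ = (3.16×10⁻¹²)(7.614×10⁴)·sin140° = 1.546×10⁻⁷ N·m.

τ ≈ 1.55×10⁻⁷ N·m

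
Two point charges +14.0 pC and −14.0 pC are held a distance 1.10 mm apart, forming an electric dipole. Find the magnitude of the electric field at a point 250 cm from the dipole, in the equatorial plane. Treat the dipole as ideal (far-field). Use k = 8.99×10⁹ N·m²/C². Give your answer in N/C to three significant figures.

E ≈ 8.86×10⁻⁶ N/C

Dipole moment p = qd = (1.40×10⁻¹¹ C)(0.00110 m) = 1.54×10⁻¹⁴ C·m.
In the equatorial plane E = kp/r³.
E = (8.99×10⁹)(1.54×10⁻¹⁴) / (2.50)³ = 8.861×10⁻⁶ N/C.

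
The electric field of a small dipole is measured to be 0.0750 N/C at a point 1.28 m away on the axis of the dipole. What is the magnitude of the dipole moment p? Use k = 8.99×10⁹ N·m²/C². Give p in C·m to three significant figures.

On axis E = 2kp/r³, so p = Er³/(2k).
p = (0.0750)·(1.28)³ / (2·8.99×10⁹) = 8.748×10⁻¹² C·m.

p ≈ 8.75×10⁻¹² C·m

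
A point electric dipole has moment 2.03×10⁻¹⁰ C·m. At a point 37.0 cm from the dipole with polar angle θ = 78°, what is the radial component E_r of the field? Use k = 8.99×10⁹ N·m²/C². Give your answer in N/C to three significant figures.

For a dipole, E_r = (2kp cosθ)/r³.
kp/r³ = (8.99×10⁹)(2.03×10⁻¹⁰)/(0.370)³ = 36.03 N/C.
E_r = 2·36.03·cos78° = 14.98 N/C.

E_r ≈ 15.0 N/C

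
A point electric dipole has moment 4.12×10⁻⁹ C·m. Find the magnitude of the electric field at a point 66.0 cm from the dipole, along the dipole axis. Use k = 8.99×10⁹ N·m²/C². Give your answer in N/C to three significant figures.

E ≈ 258 N/C

On the dipole axis E = 2kp/r³.
E = 2·(8.99×10⁹)(4.12×10⁻⁹) / (0.660)³ = 257.7 N/C.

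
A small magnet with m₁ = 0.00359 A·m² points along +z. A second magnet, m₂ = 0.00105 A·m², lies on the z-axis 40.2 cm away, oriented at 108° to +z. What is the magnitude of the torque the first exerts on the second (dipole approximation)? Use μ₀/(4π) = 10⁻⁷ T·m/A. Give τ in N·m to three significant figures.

Dipole B is on the axis of dipole A, so B₁ there is axial: B₁ = (μ₀/4π)·2m₁/r³ along +z.
B₁ = 2(10⁻⁷)(0.00359)/(0.402)³ = 1.105×10⁻⁸ T.
τ = m₂ B₁ sinθ.
τ = (0.00105)(1.105×10⁻⁸)·sin108° = 1.104×10⁻¹¹ N·m.

τ ≈ 1.10×10⁻¹¹ N·m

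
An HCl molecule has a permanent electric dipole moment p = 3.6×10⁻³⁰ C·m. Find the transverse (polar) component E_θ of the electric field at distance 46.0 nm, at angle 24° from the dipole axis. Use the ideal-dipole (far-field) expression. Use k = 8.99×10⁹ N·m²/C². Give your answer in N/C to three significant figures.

E_θ ≈ 135 N/C

For a dipole, E_θ = (kp sinθ)/r³.
kp/r³ = (8.99×10⁹)(3.60×10⁻³⁰)/(4.60×10⁻⁸)³ = 332.5 N/C.
E_θ = 332.5·sin24° = 135.2 N/C.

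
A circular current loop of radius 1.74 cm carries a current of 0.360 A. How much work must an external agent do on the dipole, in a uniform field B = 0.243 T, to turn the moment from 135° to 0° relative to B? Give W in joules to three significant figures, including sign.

W ≈ -1.42×10⁻⁴ J

Magnetic moment m = IA = Iπa² = (0.360)·π·(0.0174)² = 3.424×10⁻⁴ A·m².
W_ext = ΔU = −mB cosθ₂ + mB cosθ₁ = mB(cosθ₁ − cosθ₂).
W = (3.424×10⁻⁴)(0.243)·(cos135° − cos0°) = (8.320×10⁻⁵)·(-1.7071) = -1.420×10⁻⁴ J.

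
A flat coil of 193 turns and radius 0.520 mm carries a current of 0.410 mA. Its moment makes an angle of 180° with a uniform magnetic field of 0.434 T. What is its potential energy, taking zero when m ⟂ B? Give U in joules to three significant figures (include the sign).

m = NIA = NIπa² = 193·(4.10×10⁻⁴)·π·(5.20×10⁻⁴)² = 6.722×10⁻⁸ A·m².
U = −m·B = −mB cosθ.
U = −(6.722×10⁻⁸)(0.434)·cos180° = 2.917×10⁻⁸ J.

U ≈ 2.92×10⁻⁸ J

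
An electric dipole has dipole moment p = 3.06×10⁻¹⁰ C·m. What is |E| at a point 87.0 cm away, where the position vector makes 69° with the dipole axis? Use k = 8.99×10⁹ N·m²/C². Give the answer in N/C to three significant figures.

E ≈ 4.92 N/C

At angle θ the dipole field magnitude is E = (kp/r³)·√(1 + 3cos²θ).
kp/r³ = (8.99×10⁹)(3.06×10⁻¹⁰) / (0.870)³ = 4.178 N/C.
√(1 + 3cos²69°) = √(1 + 3·0.1284) = √1.3853 ≈ 1.1770.
E ≈ 4.178 × 1.177 = 4.917 N/C.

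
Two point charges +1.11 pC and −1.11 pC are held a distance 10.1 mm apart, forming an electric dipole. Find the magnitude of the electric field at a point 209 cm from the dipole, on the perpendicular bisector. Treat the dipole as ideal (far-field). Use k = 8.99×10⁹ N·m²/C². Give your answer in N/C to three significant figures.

Dipole moment p = qd = (1.11×10⁻¹² C)(0.0101 m) = 1.121×10⁻¹⁴ C·m.
In the equatorial plane E = kp/r³.
E = (8.99×10⁹)(1.121×10⁻¹⁴) / (2.09)³ = 1.104×10⁻⁵ N/C.

E ≈ 1.10×10⁻⁵ N/C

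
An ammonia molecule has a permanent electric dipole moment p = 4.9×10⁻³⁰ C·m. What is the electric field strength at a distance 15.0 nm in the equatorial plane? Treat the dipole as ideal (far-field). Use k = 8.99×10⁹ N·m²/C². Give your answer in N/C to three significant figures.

In the equatorial plane E = kp/r³.
E = (8.99×10⁹)(4.90×10⁻³⁰) / (1.50×10⁻⁸)³ = 1.305×10⁴ N/C.

E ≈ 1.31×10⁴ N/C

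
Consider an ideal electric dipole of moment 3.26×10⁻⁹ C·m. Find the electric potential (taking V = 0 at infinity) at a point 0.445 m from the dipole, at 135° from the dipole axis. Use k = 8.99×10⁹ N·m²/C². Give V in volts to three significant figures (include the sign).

V ≈ -105 V

The dipole potential is V = kp cosθ / r².
V = (8.99×10⁹)(3.26×10⁻⁹)·cos135° / (0.445)² = -104.7 V.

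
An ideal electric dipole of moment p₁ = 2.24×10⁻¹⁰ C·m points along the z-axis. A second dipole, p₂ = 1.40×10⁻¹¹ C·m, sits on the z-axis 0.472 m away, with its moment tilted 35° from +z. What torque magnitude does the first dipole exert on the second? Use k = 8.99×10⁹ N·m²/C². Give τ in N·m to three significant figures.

The second dipole sits on the axis of the first, so the field there is axial: E₁ = 2kp₁/r³ along +z.
E₁ = 2(8.99×10⁹)(2.24×10⁻¹⁰)/(0.472)³ = 38.30 N/C.
Torque on the second dipole: τ = p₂ E₁ sinθ.
τ = (1.40×10⁻¹¹)(38.30)·sin35° = 3.076×10⁻¹⁰ N·m.

τ ≈ 3.08×10⁻¹⁰ N·m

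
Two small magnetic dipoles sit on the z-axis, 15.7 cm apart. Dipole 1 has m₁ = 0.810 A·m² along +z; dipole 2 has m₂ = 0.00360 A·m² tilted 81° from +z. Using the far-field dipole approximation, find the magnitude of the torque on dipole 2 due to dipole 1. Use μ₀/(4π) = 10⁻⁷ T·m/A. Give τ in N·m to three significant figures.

Dipole B is on the axis of dipole A, so B₁ there is axial: B₁ = (μ₀/4π)·2m₁/r³ along +z.
B₁ = 2(10⁻⁷)(0.810)/(0.157)³ = 4.186×10⁻⁵ T.
τ = m₂ B₁ sinθ.
τ = (0.00360)(4.186×10⁻⁵)·sin81° = 1.488×10⁻⁷ N·m.

τ ≈ 1.49×10⁻⁷ N·m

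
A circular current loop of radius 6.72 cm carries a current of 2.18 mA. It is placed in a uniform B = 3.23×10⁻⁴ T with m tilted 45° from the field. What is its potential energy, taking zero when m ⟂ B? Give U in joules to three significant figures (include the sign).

Magnetic moment m = IA = Iπa² = (0.00218)·π·(0.0672)² = 3.093×10⁻⁵ A·m².
U = −m·B = −mB cosθ.
U = −(3.093×10⁻⁵)(3.23×10⁻⁴)·cos45° = -7.064×10⁻⁹ J.

U ≈ -7.06×10⁻⁹ J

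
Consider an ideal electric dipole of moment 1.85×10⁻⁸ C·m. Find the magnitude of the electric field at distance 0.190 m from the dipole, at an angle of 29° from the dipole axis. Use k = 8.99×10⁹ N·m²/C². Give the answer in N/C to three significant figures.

E ≈ 4.40×10⁴ N/C

At angle θ the dipole field magnitude is E = (kp/r³)·√(1 + 3cos²θ).
kp/r³ = (8.99×10⁹)(1.85×10⁻⁸) / (0.190)³ = 2.425×10⁴ N/C.
√(1 + 3cos²29°) = √(1 + 3·0.7650) = √3.2949 ≈ 1.8152.
E ≈ 2.425×10⁴ × 1.815 = 4.401×10⁴ N/C.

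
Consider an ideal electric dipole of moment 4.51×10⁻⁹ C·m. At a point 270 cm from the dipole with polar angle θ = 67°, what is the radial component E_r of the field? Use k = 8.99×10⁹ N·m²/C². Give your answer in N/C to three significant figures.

For a dipole, E_r = (2kp cosθ)/r³.
kp/r³ = (8.99×10⁹)(4.51×10⁻⁹)/(2.70)³ = 2.060 N/C.
E_r = 2·2.060·cos67° = 1.610 N/C.

E_r ≈ 1.61 N/C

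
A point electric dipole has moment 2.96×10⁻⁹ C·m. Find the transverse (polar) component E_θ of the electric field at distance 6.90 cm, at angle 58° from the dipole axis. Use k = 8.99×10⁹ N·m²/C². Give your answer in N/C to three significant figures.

For a dipole, E_θ = (kp sinθ)/r³.
kp/r³ = (8.99×10⁹)(2.96×10⁻⁹)/(0.0690)³ = 8.100×10⁴ N/C.
E_θ = 8.100×10⁴·sin58° = 6.869×10⁴ N/C.

E_θ ≈ 6.87×10⁴ N/C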